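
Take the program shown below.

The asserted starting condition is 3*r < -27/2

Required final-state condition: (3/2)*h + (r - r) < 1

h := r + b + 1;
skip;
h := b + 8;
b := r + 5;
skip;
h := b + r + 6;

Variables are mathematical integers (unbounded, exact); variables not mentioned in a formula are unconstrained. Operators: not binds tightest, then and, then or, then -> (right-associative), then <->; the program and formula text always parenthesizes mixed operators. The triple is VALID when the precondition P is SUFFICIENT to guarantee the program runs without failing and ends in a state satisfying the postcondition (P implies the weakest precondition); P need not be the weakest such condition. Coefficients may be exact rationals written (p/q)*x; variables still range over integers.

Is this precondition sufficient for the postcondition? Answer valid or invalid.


Working backward. After the program, the postcondition (3/2)*h + (r - r) < 1 must hold; in canonical form it is (3/2)*h < 1.
Before h := b + r + 6: (3/2)*b + (3/2)*r < -8
Before skip: (3/2)*b + (3/2)*r < -8
Before b := r + 5: 3*r < -31/2
Before h := b + 8: 3*r < -31/2
Before skip: 3*r < -31/2
Before h := r + b + 1: 3*r < -31/2
The weakest precondition is 3*r < -31/2.
Check whether 3*r < -27/2 implies it.
Countermodel: at the initial state r = -5, the precondition holds but the weakest precondition fails.
Answer: invalid


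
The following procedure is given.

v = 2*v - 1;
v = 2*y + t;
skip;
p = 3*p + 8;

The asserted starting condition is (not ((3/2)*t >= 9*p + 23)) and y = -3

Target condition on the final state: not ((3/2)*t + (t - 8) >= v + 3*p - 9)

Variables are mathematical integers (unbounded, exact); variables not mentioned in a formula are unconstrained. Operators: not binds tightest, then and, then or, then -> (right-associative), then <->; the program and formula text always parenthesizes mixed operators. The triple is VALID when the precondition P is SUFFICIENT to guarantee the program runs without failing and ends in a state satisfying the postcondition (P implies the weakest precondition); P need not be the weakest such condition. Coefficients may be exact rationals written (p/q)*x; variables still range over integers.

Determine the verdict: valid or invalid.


Working backward. After the program, the postcondition not ((3/2)*t + (t - 8) >= v + 3*p - 9) must hold; in canonical form it is not ((5/2)*t >= 3*p + v - 1).
Before p := 3*p + 8: not ((5/2)*t >= 9*p + v + 23)
Before skip: not ((5/2)*t >= 9*p + v + 23)
Before v := 2*y + t: not ((3/2)*t >= 9*p + 2*y + 23)
Before v := 2*v - 1: not ((3/2)*t >= 9*p + 2*y + 23)
The weakest precondition is not ((3/2)*t >= 9*p + 2*y + 23).
Check whether (not ((3/2)*t >= 9*p + 23)) and y = -3 implies it.
Countermodel: at the initial state p = 0, t = 12, y = -3, the precondition holds but the weakest precondition fails.
Answer: invalid


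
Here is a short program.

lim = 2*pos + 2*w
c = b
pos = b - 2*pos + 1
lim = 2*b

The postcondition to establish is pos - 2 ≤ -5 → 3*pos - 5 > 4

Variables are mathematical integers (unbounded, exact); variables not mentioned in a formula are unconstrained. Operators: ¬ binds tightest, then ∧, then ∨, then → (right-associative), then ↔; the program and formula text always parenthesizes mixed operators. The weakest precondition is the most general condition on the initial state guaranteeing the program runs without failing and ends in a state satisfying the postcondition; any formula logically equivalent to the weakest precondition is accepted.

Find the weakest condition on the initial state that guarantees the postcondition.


Working backward. After the program, the postcondition pos - 2 ≤ -5 → 3*pos - 5 > 4 must hold; in canonical form it is pos ≤ -3 → 3*pos > 9.
Before lim := 2*b: pos ≤ -3 → 3*pos > 9
Before pos := b - 2*pos + 1: b ≤ 2*pos - 4 → 3*b > 6*pos + 6
Before c := b: b ≤ 2*pos - 4 → 3*b > 6*pos + 6
Before lim := 2*pos + 2*w: b ≤ 2*pos - 4 → 3*b > 6*pos + 6
Answer: WP = b ≤ 2*pos - 4 → 3*b > 6*pos + 6


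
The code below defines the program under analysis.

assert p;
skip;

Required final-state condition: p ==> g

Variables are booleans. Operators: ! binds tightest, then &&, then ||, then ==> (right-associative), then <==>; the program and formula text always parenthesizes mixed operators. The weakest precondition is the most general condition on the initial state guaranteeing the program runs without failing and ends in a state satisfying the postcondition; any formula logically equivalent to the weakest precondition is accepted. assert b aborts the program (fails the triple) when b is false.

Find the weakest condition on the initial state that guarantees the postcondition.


Working backward. After the program, p ==> g must hold.
Before skip: p ==> g
Before assert p: p && (p ==> g)
Answer: WP = p && (p ==> g)


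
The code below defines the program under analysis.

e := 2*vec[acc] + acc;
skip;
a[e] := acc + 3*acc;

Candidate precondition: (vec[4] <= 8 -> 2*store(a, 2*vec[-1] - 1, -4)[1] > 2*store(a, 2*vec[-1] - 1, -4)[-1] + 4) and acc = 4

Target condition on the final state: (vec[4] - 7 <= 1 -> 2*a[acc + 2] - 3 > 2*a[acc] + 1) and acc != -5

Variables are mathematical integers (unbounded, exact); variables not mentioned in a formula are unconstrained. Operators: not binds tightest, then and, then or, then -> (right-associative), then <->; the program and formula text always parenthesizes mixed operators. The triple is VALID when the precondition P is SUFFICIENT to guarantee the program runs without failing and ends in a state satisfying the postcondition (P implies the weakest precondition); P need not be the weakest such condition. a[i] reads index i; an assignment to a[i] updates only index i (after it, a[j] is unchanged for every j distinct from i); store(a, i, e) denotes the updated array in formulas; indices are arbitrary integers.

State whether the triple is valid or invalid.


Working backward. After the program, the postcondition (vec[4] - 7 <= 1 -> 2*a[acc + 2] - 3 > 2*a[acc] + 1) and acc != -5 must hold; in canonical form it is (vec[4] <= 8 -> 2*a[acc + 2] > 2*a[acc] + 4) and acc != -5.
Before a[e] := acc + 3*acc: (vec[4] <= 8 -> 2*store(a, e, 4*acc)[acc + 2] > 2*store(a, e, 4*acc)[acc] + 4) and acc != -5
Before skip: (vec[4] <= 8 -> 2*store(a, e, 4*acc)[acc + 2] > 2*store(a, e, 4*acc)[acc] + 4) and acc != -5
Before e := 2*vec[acc] + acc: (vec[4] <= 8 -> 2*store(a, 2*vec[acc] + acc, 4*acc)[acc + 2] > 2*store(a, 2*vec[acc] + acc, 4*acc)[acc] + 4) and acc != -5
The weakest precondition is (vec[4] <= 8 -> 2*store(a, 2*vec[acc] + acc, 4*acc)[acc + 2] > 2*store(a, 2*vec[acc] + acc, 4*acc)[acc] + 4) and acc != -5.
Check whether (vec[4] <= 8 -> 2*store(a, 2*vec[-1] - 1, -4)[1] > 2*store(a, 2*vec[-1] - 1, -4)[-1] + 4) and acc = 4 implies it.
Countermodel: at the initial state a = {[-24087] = 2, [-1] = 6275, [1] = 6278, [4] = 2, [6] = -24189, elsewhere 2}, acc = 4, vec = {[-24087] = 5, [-1] = -12043, [1] = 5, [4] = 0, [6] = 5, elsewhere 5}, the precondition holds but the weakest precondition fails.
Answer: invalid


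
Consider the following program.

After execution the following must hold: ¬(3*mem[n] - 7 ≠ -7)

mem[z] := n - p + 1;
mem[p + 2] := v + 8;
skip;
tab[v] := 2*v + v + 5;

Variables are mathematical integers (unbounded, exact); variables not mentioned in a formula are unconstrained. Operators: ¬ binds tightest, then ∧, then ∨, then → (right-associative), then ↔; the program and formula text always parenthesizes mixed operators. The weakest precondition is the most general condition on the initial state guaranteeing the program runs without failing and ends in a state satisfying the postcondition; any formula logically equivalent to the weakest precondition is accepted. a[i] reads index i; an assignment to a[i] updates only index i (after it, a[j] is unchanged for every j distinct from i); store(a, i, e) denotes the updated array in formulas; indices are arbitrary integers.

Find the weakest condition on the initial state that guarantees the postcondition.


Working backward. After the program, the postcondition ¬(3*mem[n] - 7 ≠ -7) must hold; in canonical form it is ¬(3*mem[n] ≠ 0).
Before tab[v] := 2*v + v + 5: ¬(3*mem[n] ≠ 0)
Before skip: ¬(3*mem[n] ≠ 0)
Before mem[p + 2] := v + 8: ¬(3*store(mem, p + 2, v + 8)[n] ≠ 0)
Before mem[z] := n - p + 1: ¬(3*store(store(mem, z, n - p + 1), p + 2, v + 8)[n] ≠ 0)
Answer: WP = ¬(3*store(store(mem, z, n - p + 1), p + 2, v + 8)[n] ≠ 0)


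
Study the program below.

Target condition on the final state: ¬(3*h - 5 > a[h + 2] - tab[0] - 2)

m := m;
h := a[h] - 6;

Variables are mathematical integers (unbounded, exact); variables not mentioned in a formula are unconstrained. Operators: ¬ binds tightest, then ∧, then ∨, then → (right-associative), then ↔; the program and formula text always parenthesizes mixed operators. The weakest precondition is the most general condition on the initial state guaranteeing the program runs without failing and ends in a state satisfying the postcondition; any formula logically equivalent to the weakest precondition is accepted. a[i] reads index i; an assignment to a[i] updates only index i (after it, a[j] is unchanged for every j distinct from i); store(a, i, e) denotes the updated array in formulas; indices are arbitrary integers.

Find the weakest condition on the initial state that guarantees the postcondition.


Working backward. After the program, the postcondition ¬(3*h - 5 > a[h + 2] - tab[0] - 2) must hold; in canonical form it is ¬(tab[0] + 3*h > a[h + 2] + 3).
Before h := a[h] - 6: ¬(3*a[h] + tab[0] > a[a[h] - 4] + 21)
Before m := m: ¬(3*a[h] + tab[0] > a[a[h] - 4] + 21)
Answer: WP = ¬(3*a[h] + tab[0] > a[a[h] - 4] + 21)


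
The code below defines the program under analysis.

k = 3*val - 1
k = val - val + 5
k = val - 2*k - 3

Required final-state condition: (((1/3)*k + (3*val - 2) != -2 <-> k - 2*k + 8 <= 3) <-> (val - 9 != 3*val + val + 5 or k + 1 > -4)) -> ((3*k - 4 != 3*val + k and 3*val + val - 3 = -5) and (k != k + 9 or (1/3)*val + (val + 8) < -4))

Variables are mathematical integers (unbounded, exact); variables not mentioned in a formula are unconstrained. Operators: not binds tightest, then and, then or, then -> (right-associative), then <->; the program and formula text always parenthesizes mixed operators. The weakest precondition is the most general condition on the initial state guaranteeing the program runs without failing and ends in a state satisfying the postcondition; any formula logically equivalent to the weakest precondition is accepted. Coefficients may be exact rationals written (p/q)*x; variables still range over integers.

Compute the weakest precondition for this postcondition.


Working backward. After the program, the postcondition (((1/3)*k + (3*val - 2) != -2 <-> k - 2*k + 8 <= 3) <-> (val - 9 != 3*val + val + 5 or k + 1 > -4)) -> ((3*k - 4 != 3*val + k and 3*val + val - 3 = -5) and (k != k + 9 or (1/3)*val + (val + 8) < -4)) must hold; in canonical form it is (((1/3)*k + 3*val != 0 <-> k >= 5) <-> (3*val != -14 or k > -5)) -> (2*k != 3*val + 4 and 4*val = -2).
Before k := val - 2*k - 3: (((10/3)*val != (2/3)*k + 1 <-> val >= 2*k + 8) <-> (3*val != -14 or val > 2*k - 2)) -> (4*k + val != -10 and 4*val = -2)
Before k := val - val + 5: (((10/3)*val != 13/3 <-> val >= 18) <-> (3*val != -14 or val > 8)) -> (val != -30 and 4*val = -2)
Before k := 3*val - 1: (((10/3)*val != 13/3 <-> val >= 18) <-> (3*val != -14 or val > 8)) -> (val != -30 and 4*val = -2)
Answer: WP = (((10/3)*val != 13/3 <-> val >= 18) <-> (3*val != -14 or val > 8)) -> (val != -30 and 4*val = -2)


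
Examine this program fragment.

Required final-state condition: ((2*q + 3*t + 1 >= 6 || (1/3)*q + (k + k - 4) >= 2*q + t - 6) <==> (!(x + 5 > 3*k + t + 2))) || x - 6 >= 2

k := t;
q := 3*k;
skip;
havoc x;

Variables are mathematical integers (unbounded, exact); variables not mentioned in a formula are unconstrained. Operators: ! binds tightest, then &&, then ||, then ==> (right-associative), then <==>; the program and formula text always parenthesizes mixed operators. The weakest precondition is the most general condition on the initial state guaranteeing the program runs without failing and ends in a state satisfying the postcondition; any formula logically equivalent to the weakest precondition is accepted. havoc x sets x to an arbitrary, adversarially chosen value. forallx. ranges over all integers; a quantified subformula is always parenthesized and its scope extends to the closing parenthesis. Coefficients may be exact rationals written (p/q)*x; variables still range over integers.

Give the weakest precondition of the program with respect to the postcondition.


Working backward. After the program, the postcondition ((2*q + 3*t + 1 >= 6 || (1/3)*q + (k + k - 4) >= 2*q + t - 6) <==> (!(x + 5 > 3*k + t + 2))) || x - 6 >= 2 must hold; in canonical form it is ((2*q + 3*t >= 5 || 2*k >= (5/3)*q + t - 2) <==> (!(x > 3*k + t - 3))) || x >= 8.
Before havoc x: forall x_1. (((2*q + 3*t >= 5 || 2*k >= (5/3)*q + t - 2) <==> (!(x_1 > 3*k + t - 3))) || x_1 >= 8)
Before skip: forall x_1. (((2*q + 3*t >= 5 || 2*k >= (5/3)*q + t - 2) <==> (!(x_1 > 3*k + t - 3))) || x_1 >= 8)
Before q := 3*k: forall x_1. (((6*k + 3*t >= 5 || 3*k + t <= 2) <==> (!(x_1 > 3*k + t - 3))) || x_1 >= 8)
Before k := t: forall x_1. (((9*t >= 5 || 4*t <= 2) <==> (!(x_1 > 4*t - 3))) || x_1 >= 8)
Answer: WP = forall x_1. (((9*t >= 5 || 4*t <= 2) <==> (!(x_1 > 4*t - 3))) || x_1 >= 8)


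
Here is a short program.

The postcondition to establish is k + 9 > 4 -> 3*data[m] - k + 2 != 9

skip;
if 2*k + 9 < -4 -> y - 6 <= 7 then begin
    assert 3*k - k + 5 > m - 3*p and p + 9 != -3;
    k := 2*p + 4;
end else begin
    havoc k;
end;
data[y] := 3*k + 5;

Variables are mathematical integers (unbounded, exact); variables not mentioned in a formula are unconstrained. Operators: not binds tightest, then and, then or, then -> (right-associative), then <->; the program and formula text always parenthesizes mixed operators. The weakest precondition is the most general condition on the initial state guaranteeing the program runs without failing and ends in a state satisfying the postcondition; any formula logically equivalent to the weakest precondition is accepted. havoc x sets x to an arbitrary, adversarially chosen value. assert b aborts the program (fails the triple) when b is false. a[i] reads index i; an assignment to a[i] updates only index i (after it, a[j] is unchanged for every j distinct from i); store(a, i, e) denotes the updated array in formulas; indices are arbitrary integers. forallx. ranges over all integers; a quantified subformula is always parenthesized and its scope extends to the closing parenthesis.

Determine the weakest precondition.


Working backward. After the program, the postcondition k + 9 > 4 -> 3*data[m] - k + 2 != 9 must hold; in canonical form it is k > -5 -> 3*data[m] != k + 7.
Before data[y] := 3*k + 5: k > -5 -> 3*store(data, y, 3*k + 5)[m] != k + 7
Then branch requires 2*k + 3*p > m - 5 and p != -12 and (2*p > -9 -> 3*store(data, y, 6*p + 17)[m] != 2*p + 11); else branch requires forall k_1. (k_1 > -5 -> 3*store(data, y, 3*k_1 + 5)[m] != k_1 + 7).
Before the if: ((2*k < -13 -> y <= 13) -> (2*k + 3*p > m - 5 and p != -12 and (2*p > -9 -> 3*store(data, y, 6*p + 17)[m] != 2*p + 11))) and ((not (2*k < -13 -> y <= 13)) -> (forall k_1. (k_1 > -5 -> 3*store(data, y, 3*k_1 + 5)[m] != k_1 + 7)))
Before skip: ((2*k < -13 -> y <= 13) -> (2*k + 3*p > m - 5 and p != -12 and (2*p > -9 -> 3*store(data, y, 6*p + 17)[m] != 2*p + 11))) and ((not (2*k < -13 -> y <= 13)) -> (forall k_1. (k_1 > -5 -> 3*store(data, y, 3*k_1 + 5)[m] != k_1 + 7)))
Answer: WP = ((2*k < -13 -> y <= 13) -> (2*k + 3*p > m - 5 and p != -12 and (2*p > -9 -> 3*store(data, y, 6*p + 17)[m] != 2*p + 11))) and ((not (2*k < -13 -> y <= 13)) -> (forall k_1. (k_1 > -5 -> 3*store(data, y, 3*k_1 + 5)[m] != k_1 + 7)))


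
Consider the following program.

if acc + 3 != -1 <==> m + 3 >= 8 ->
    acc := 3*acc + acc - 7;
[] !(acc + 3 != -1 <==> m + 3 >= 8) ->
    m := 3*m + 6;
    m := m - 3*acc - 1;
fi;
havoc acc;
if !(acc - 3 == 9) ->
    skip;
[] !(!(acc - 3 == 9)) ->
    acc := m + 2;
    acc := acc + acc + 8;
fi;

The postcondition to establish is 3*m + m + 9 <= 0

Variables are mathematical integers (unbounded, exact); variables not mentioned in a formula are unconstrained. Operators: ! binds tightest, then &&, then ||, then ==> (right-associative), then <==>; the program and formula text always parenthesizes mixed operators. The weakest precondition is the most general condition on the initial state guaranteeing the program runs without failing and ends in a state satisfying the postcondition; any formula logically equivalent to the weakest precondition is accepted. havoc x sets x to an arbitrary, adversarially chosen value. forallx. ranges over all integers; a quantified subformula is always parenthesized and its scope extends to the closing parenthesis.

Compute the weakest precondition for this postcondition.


Working backward. After the program, the postcondition 3*m + m + 9 <= 0 must hold; in canonical form it is 4*m <= -9.
Then branch requires 4*m <= -9; else branch requires 4*m <= -9.
Before the if: ((!(acc == 12)) ==> 4*m <= -9) && (acc == 12 ==> 4*m <= -9)
Before havoc acc: forall acc_1. (((!(acc_1 == 12)) ==> 4*m <= -9) && (acc_1 == 12 ==> 4*m <= -9))
Then branch requires forall acc_1. (((!(acc_1 == 12)) ==> 4*m <= -9) && (acc_1 == 12 ==> 4*m <= -9)); else branch requires forall acc_1. (((!(acc_1 == 12)) ==> 12*m <= 12*acc - 29) && (acc_1 == 12 ==> 12*m <= 12*acc - 29)).
Before the if: ((acc != -4 <==> m >= 5) ==> (forall acc_1. (((!(acc_1 == 12)) ==> 4*m <= -9) && (acc_1 == 12 ==> 4*m <= -9)))) && ((!(acc != -4 <==> m >= 5)) ==> (forall acc_1. (((!(acc_1 == 12)) ==> 12*m <= 12*acc - 29) && (acc_1 == 12 ==> 12*m <= 12*acc - 29))))
Answer: WP = ((acc != -4 <==> m >= 5) ==> (forall acc_1. (((!(acc_1 == 12)) ==> 4*m <= -9) && (acc_1 == 12 ==> 4*m <= -9)))) && ((!(acc != -4 <==> m >= 5)) ==> (forall acc_1. (((!(acc_1 == 12)) ==> 12*m <= 12*acc - 29) && (acc_1 == 12 ==> 12*m <= 12*acc - 29))))


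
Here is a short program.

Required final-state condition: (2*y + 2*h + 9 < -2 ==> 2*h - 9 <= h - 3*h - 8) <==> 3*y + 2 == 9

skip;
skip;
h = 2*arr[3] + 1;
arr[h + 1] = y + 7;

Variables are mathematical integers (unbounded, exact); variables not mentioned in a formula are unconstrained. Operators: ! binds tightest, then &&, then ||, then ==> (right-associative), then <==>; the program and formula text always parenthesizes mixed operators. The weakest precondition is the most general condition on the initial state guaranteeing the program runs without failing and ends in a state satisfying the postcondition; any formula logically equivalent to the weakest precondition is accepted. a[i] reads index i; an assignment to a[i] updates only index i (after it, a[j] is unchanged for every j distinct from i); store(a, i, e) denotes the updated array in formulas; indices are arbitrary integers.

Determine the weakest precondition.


Working backward. After the program, the postcondition (2*y + 2*h + 9 < -2 ==> 2*h - 9 <= h - 3*h - 8) <==> 3*y + 2 == 9 must hold; in canonical form it is (2*h + 2*y < -11 ==> 4*h <= 1) <==> 3*y == 7.
Before arr[h + 1] := y + 7: (2*h + 2*y < -11 ==> 4*h <= 1) <==> 3*y == 7
Before h := 2*arr[3] + 1: (4*arr[3] + 2*y < -13 ==> 8*arr[3] <= -3) <==> 3*y == 7
Before skip: (4*arr[3] + 2*y < -13 ==> 8*arr[3] <= -3) <==> 3*y == 7
Before skip: (4*arr[3] + 2*y < -13 ==> 8*arr[3] <= -3) <==> 3*y == 7
Answer: WP = (4*arr[3] + 2*y < -13 ==> 8*arr[3] <= -3) <==> 3*y == 7


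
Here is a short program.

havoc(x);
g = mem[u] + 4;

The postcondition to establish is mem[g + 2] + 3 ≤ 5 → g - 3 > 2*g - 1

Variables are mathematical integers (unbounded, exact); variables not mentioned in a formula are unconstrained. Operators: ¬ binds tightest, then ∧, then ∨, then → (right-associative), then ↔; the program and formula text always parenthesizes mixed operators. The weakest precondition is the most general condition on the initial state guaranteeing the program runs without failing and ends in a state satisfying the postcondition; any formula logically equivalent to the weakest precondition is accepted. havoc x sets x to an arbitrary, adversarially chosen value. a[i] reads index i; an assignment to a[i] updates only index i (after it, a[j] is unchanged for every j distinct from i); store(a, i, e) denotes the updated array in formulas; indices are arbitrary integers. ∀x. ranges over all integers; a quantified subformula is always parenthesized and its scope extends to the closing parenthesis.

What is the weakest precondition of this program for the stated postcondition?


Working backward. After the program, the postcondition mem[g + 2] + 3 ≤ 5 → g - 3 > 2*g - 1 must hold; in canonical form it is mem[g + 2] ≤ 2 → g < -2.
Before g := mem[u] + 4: mem[mem[u] + 6] ≤ 2 → mem[u] < -6
Before havoc x: mem[mem[u] + 6] ≤ 2 → mem[u] < -6
Answer: WP = mem[mem[u] + 6] ≤ 2 → mem[u] < -6


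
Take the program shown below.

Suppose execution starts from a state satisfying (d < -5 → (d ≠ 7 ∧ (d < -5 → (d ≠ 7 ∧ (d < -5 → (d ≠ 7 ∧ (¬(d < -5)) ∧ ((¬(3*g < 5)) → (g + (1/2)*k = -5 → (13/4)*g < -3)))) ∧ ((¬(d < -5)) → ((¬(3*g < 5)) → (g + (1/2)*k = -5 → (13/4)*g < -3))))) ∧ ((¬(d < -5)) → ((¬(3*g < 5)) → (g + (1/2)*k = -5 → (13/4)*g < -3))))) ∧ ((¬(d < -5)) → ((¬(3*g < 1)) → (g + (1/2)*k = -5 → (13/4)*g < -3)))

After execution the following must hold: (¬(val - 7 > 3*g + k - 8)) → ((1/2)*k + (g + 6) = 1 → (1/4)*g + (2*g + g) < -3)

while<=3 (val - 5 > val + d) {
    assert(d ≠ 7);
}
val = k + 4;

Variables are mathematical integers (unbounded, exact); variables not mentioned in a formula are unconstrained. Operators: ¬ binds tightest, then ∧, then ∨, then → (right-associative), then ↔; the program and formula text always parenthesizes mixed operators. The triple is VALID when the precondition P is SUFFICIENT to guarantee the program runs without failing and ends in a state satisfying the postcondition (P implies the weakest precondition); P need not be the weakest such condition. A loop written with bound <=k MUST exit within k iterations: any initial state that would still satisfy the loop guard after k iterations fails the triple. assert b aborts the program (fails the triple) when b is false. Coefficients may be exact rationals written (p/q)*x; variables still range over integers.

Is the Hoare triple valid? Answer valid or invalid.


Working backward. After the program, the postcondition (¬(val - 7 > 3*g + k - 8)) → ((1/2)*k + (g + 6) = 1 → (1/4)*g + (2*g + g) < -3) must hold; in canonical form it is (¬(val > 3*g + k - 1)) → (g + (1/2)*k = -5 → (13/4)*g < -3).
Before val := k + 4: (¬(3*g < 5)) → (g + (1/2)*k = -5 → (13/4)*g < -3)
Before the loop (bound <=3), unroll the exhaustion recursion (WP_0 = exit-now case; WP_j = one more guarded iteration, up to j = 3):
  WP_0: (¬(d < -5)) ∧ ((¬(3*g < 5)) → (g + (1/2)*k = -5 → (13/4)*g < -3))
  WP_1: (d < -5 → (d ≠ 7 ∧ (¬(d < -5)) ∧ ((¬(3*g < 5)) → (g + (1/2)*k = -5 → (13/4)*g < -3)))) ∧ ((¬(d < -5)) → ((¬(3*g < 5)) → (g + (1/2)*k = -5 → (13/4)*g < -3)))
  WP_2: (d < -5 → (d ≠ 7 ∧ (d < -5 → (d ≠ 7 ∧ (¬(d < -5)) ∧ ((¬(3*g < 5)) → (g + (1/2)*k = -5 → (13/4)*g < -3)))) ∧ ((¬(d < -5)) → ((¬(3*g < 5)) → (g + (1/2)*k = -5 → (13/4)*g < -3))))) ∧ ((¬(d < -5)) → ((¬(3*g < 5)) → (g + (1/2)*k = -5 → (13/4)*g < -3)))
  WP_3: (d < -5 → (d ≠ 7 ∧ (d < -5 → (d ≠ 7 ∧ (d < -5 → (d ≠ 7 ∧ (¬(d < -5)) ∧ ((¬(3*g < 5)) → (g + (1/2)*k = -5 → (13/4)*g < -3)))) ∧ ((¬(d < -5)) → ((¬(3*g < 5)) → (g + (1/2)*k = -5 → (13/4)*g < -3))))) ∧ ((¬(d < -5)) → ((¬(3*g < 5)) → (g + (1/2)*k = -5 → (13/4)*g < -3))))) ∧ ((¬(d < -5)) → ((¬(3*g < 5)) → (g + (1/2)*k = -5 → (13/4)*g < -3)))
So before the loop: (d < -5 → (d ≠ 7 ∧ (d < -5 → (d ≠ 7 ∧ (d < -5 → (d ≠ 7 ∧ (¬(d < -5)) ∧ ((¬(3*g < 5)) → (g + (1/2)*k = -5 → (13/4)*g < -3)))) ∧ ((¬(d < -5)) → ((¬(3*g < 5)) → (g + (1/2)*k = -5 → (13/4)*g < -3))))) ∧ ((¬(d < -5)) → ((¬(3*g < 5)) → (g + (1/2)*k = -5 → (13/4)*g < -3))))) ∧ ((¬(d < -5)) → ((¬(3*g < 5)) → (g + (1/2)*k = -5 → (13/4)*g < -3)))
The weakest precondition is (d < -5 → (d ≠ 7 ∧ (d < -5 → (d ≠ 7 ∧ (d < -5 → (d ≠ 7 ∧ (¬(d < -5)) ∧ ((¬(3*g < 5)) → (g + (1/2)*k = -5 → (13/4)*g < -3)))) ∧ ((¬(d < -5)) → ((¬(3*g < 5)) → (g + (1/2)*k = -5 → (13/4)*g < -3))))) ∧ ((¬(d < -5)) → ((¬(3*g < 5)) → (g + (1/2)*k = -5 → (13/4)*g < -3))))) ∧ ((¬(d < -5)) → ((¬(3*g < 5)) → (g + (1/2)*k = -5 → (13/4)*g < -3))).
Check whether (d < -5 → (d ≠ 7 ∧ (d < -5 → (d ≠ 7 ∧ (d < -5 → (d ≠ 7 ∧ (¬(d < -5)) ∧ ((¬(3*g < 5)) → (g + (1/2)*k = -5 → (13/4)*g < -3)))) ∧ ((¬(d < -5)) → ((¬(3*g < 5)) → (g + (1/2)*k = -5 → (13/4)*g < -3))))) ∧ ((¬(d < -5)) → ((¬(3*g < 5)) → (g + (1/2)*k = -5 → (13/4)*g < -3))))) ∧ ((¬(d < -5)) → ((¬(3*g < 1)) → (g + (1/2)*k = -5 → (13/4)*g < -3))) implies it.
Every state satisfying the precondition satisfies the weakest precondition: the implication holds.
Answer: valid


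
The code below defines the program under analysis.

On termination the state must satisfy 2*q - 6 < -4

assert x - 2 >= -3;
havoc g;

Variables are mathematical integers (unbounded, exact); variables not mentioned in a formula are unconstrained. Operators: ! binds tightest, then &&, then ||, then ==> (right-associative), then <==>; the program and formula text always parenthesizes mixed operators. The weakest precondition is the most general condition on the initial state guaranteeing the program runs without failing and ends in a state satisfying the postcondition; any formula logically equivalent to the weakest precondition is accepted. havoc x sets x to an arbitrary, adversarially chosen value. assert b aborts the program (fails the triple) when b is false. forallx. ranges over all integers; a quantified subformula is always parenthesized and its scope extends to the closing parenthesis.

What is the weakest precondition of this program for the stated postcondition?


Working backward. After the program, the postcondition 2*q - 6 < -4 must hold; in canonical form it is 2*q < 2.
Before havoc g: 2*q < 2
Before assert x - 2 >= -3: x >= -1 && 2*q < 2
Answer: WP = x >= -1 && 2*q < 2


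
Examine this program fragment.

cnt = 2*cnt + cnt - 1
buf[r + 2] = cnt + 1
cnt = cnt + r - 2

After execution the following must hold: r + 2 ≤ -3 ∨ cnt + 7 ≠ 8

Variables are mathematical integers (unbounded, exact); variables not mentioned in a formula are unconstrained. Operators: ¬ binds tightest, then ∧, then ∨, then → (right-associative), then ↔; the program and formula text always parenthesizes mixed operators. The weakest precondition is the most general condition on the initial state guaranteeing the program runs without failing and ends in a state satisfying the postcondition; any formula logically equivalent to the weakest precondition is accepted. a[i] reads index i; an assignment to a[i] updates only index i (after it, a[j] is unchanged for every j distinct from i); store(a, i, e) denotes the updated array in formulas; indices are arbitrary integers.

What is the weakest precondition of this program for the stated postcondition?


Working backward. After the program, the postcondition r + 2 ≤ -3 ∨ cnt + 7 ≠ 8 must hold; in canonical form it is r ≤ -5 ∨ cnt ≠ 1.
Before cnt := cnt + r - 2: r ≤ -5 ∨ cnt + r ≠ 3
Before buf[r + 2] := cnt + 1: r ≤ -5 ∨ cnt + r ≠ 3
Before cnt := 2*cnt + cnt - 1: r ≤ -5 ∨ 3*cnt + r ≠ 4
Answer: WP = r ≤ -5 ∨ 3*cnt + r ≠ 4


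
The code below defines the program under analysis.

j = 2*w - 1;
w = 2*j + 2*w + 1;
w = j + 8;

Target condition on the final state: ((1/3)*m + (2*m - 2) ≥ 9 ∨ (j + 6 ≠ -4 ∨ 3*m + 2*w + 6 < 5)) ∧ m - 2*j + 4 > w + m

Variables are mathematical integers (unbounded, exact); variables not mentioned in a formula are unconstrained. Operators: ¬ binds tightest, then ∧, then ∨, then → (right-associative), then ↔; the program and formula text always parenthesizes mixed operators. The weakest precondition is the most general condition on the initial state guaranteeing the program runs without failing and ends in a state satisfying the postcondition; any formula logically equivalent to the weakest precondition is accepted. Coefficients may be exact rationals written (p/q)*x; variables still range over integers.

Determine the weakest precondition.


Working backward. After the program, the postcondition ((1/3)*m + (2*m - 2) ≥ 9 ∨ (j + 6 ≠ -4 ∨ 3*m + 2*w + 6 < 5)) ∧ m - 2*j + 4 > w + m must hold; in canonical form it is ((7/3)*m ≥ 11 ∨ j ≠ -10 ∨ 3*m + 2*w < -1) ∧ 2*j + w < 4.
Before w := j + 8: ((7/3)*m ≥ 11 ∨ j ≠ -10 ∨ 2*j + 3*m < -17) ∧ 3*j < -4
Before w := 2*j + 2*w + 1: ((7/3)*m ≥ 11 ∨ j ≠ -10 ∨ 2*j + 3*m < -17) ∧ 3*j < -4
Before j := 2*w - 1: ((7/3)*m ≥ 11 ∨ 2*w ≠ -9 ∨ 3*m + 4*w < -15) ∧ 6*w < -1
Answer: WP = ((7/3)*m ≥ 11 ∨ 2*w ≠ -9 ∨ 3*m + 4*w < -15) ∧ 6*w < -1


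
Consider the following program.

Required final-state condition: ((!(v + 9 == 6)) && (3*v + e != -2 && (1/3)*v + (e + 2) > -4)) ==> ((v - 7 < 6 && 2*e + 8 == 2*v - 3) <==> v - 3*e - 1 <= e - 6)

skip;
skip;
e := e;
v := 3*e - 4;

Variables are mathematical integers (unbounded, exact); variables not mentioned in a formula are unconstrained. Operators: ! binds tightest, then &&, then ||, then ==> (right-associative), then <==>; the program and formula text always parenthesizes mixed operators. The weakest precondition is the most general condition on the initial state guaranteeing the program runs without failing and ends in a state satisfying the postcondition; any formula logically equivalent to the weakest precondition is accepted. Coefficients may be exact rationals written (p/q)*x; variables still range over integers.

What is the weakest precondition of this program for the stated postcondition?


Working backward. After the program, the postcondition ((!(v + 9 == 6)) && (3*v + e != -2 && (1/3)*v + (e + 2) > -4)) ==> ((v - 7 < 6 && 2*e + 8 == 2*v - 3) <==> v - 3*e - 1 <= e - 6) must hold; in canonical form it is ((!(v == -3)) && e + 3*v != -2 && e + (1/3)*v > -6) ==> ((v < 13 && 2*e == 2*v - 11) <==> v <= 4*e - 5).
Before v := 3*e - 4: ((!(3*e == 1)) && 10*e != 10 && 2*e > -14/3) ==> ((3*e < 17 && 4*e == 19) <==> e >= 1)
Before e := e: ((!(3*e == 1)) && 10*e != 10 && 2*e > -14/3) ==> ((3*e < 17 && 4*e == 19) <==> e >= 1)
Before skip: ((!(3*e == 1)) && 10*e != 10 && 2*e > -14/3) ==> ((3*e < 17 && 4*e == 19) <==> e >= 1)
Before skip: ((!(3*e == 1)) && 10*e != 10 && 2*e > -14/3) ==> ((3*e < 17 && 4*e == 19) <==> e >= 1)
Answer: WP = ((!(3*e == 1)) && 10*e != 10 && 2*e > -14/3) ==> ((3*e < 17 && 4*e == 19) <==> e >= 1)


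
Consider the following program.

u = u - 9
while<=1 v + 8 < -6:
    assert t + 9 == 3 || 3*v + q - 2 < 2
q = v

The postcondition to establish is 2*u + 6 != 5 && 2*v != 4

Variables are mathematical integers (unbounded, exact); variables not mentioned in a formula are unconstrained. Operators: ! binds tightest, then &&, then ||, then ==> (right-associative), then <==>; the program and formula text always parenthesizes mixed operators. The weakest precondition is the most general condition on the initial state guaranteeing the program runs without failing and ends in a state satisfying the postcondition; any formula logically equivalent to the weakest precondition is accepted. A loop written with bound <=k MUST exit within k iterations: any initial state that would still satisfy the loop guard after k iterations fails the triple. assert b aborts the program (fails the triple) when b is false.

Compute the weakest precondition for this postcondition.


Working backward. After the program, the postcondition 2*u + 6 != 5 && 2*v != 4 must hold; in canonical form it is 2*u != -1 && 2*v != 4.
Before q := v: 2*u != -1 && 2*v != 4
Before the loop (bound <=1), unroll the exhaustion recursion (WP_0 = exit-now case; WP_j = one more guarded iteration, up to j = 1):
  WP_0: (!(v < -14)) && 2*u != -1 && 2*v != 4
  WP_1: (v < -14 ==> ((t == -6 || q + 3*v < 4) && (!(v < -14)) && 2*u != -1 && 2*v != 4)) && ((!(v < -14)) ==> (2*u != -1 && 2*v != 4))
So before the loop: (v < -14 ==> ((t == -6 || q + 3*v < 4) && (!(v < -14)) && 2*u != -1 && 2*v != 4)) && ((!(v < -14)) ==> (2*u != -1 && 2*v != 4))
Before u := u - 9: (v < -14 ==> ((t == -6 || q + 3*v < 4) && (!(v < -14)) && 2*u != 17 && 2*v != 4)) && ((!(v < -14)) ==> (2*u != 17 && 2*v != 4))
Answer: WP = (v < -14 ==> ((t == -6 || q + 3*v < 4) && (!(v < -14)) && 2*u != 17 && 2*v != 4)) && ((!(v < -14)) ==> (2*u != 17 && 2*v != 4))


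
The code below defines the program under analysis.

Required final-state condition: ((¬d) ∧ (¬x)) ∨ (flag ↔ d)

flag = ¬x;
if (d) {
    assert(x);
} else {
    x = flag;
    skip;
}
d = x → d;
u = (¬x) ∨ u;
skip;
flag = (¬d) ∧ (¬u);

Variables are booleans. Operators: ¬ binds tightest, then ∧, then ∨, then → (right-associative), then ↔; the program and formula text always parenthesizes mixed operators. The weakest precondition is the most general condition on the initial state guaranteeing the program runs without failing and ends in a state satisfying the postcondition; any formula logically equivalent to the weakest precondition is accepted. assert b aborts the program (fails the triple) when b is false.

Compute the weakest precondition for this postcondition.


Working backward. After the program, ((¬d) ∧ (¬x)) ∨ (flag ↔ d) must hold.
Before flag := (¬d) ∧ (¬u): ((¬d) ∧ (¬x)) ∨ (((¬d) ∧ (¬u)) ↔ d)
Before skip: ((¬d) ∧ (¬x)) ∨ (((¬d) ∧ (¬u)) ↔ d)
Before u := (¬x) ∨ u: ((¬d) ∧ (¬x)) ∨ (((¬d) ∧ (¬((¬x) ∨ u))) ↔ d)
Before d := x → d: ((¬(x → d)) ∧ (¬x)) ∨ (((¬(x → d)) ∧ (¬((¬x) ∨ u))) ↔ (x → d))
Then branch requires x ∧ (((¬(x → d)) ∧ (¬x)) ∨ (((¬(x → d)) ∧ (¬((¬x) ∨ u))) ↔ (x → d))); else branch requires ((¬(flag → d)) ∧ (¬flag)) ∨ (((¬(flag → d)) ∧ (¬((¬flag) ∨ u))) ↔ (flag → d)).
Before the if: (d → (x ∧ (((¬(x → d)) ∧ (¬x)) ∨ (((¬(x → d)) ∧ (¬((¬x) ∨ u))) ↔ (x → d))))) ∧ ((¬d) → (((¬(flag → d)) ∧ (¬flag)) ∨ (((¬(flag → d)) ∧ (¬((¬flag) ∨ u))) ↔ (flag → d))))
Before flag := ¬x: (d → (x ∧ (((¬(x → d)) ∧ (¬x)) ∨ (((¬(x → d)) ∧ (¬((¬x) ∨ u))) ↔ (x → d))))) ∧ ((¬d) → (((¬((¬x) → d)) ∧ x) ∨ (((¬((¬x) → d)) ∧ (¬(x ∨ u))) ↔ ((¬x) → d))))
Answer: WP = (d → (x ∧ (((¬(x → d)) ∧ (¬x)) ∨ (((¬(x → d)) ∧ (¬((¬x) ∨ u))) ↔ (x → d))))) ∧ ((¬d) → (((¬((¬x) → d)) ∧ x) ∨ (((¬((¬x) → d)) ∧ (¬(x ∨ u))) ↔ ((¬x) → d))))


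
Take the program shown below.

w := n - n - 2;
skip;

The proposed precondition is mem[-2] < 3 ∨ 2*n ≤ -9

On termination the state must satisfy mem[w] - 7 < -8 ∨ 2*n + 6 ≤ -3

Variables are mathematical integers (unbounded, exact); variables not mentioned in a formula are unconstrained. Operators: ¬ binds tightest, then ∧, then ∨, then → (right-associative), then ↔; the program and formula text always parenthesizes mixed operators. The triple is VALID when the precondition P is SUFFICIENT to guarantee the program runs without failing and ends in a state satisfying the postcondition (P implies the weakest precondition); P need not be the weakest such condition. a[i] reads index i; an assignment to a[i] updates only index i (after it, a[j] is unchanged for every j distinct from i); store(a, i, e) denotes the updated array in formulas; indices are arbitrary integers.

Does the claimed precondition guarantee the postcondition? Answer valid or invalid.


Working backward. After the program, the postcondition mem[w] - 7 < -8 ∨ 2*n + 6 ≤ -3 must hold; in canonical form it is mem[w] < -1 ∨ 2*n ≤ -9.
Before skip: mem[w] < -1 ∨ 2*n ≤ -9
Before w := n - n - 2: mem[-2] < -1 ∨ 2*n ≤ -9
The weakest precondition is mem[-2] < -1 ∨ 2*n ≤ -9.
Check whether mem[-2] < 3 ∨ 2*n ≤ -9 implies it.
Countermodel: at the initial state mem = {[-2] = 0, elsewhere 0}, n = -4, the precondition holds but the weakest precondition fails.
Answer: invalid


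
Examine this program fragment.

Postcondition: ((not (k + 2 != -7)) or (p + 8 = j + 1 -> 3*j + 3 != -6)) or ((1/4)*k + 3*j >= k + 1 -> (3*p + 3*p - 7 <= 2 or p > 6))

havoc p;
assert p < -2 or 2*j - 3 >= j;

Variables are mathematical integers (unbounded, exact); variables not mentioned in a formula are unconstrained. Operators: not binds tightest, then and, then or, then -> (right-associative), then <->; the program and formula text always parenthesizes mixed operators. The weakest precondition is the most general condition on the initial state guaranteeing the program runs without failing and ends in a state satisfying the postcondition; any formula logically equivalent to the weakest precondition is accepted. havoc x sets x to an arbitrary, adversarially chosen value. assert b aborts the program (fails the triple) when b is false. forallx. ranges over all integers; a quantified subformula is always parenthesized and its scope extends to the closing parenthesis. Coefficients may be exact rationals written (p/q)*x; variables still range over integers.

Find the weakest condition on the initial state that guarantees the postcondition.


Working backward. After the program, the postcondition ((not (k + 2 != -7)) or (p + 8 = j + 1 -> 3*j + 3 != -6)) or ((1/4)*k + 3*j >= k + 1 -> (3*p + 3*p - 7 <= 2 or p > 6)) must hold; in canonical form it is (not (k != -9)) or (p = j - 7 -> 3*j != -9) or (3*j >= (3/4)*k + 1 -> (6*p <= 9 or p > 6)).
Before assert p < -2 or 2*j - 3 >= j: (p < -2 or j >= 3) and ((not (k != -9)) or (p = j - 7 -> 3*j != -9) or (3*j >= (3/4)*k + 1 -> (6*p <= 9 or p > 6)))
Before havoc p: forall p_1. ((p_1 < -2 or j >= 3) and ((not (k != -9)) or (p_1 = j - 7 -> 3*j != -9) or (3*j >= (3/4)*k + 1 -> (6*p_1 <= 9 or p_1 > 6))))
Answer: WP = forall p_1. ((p_1 < -2 or j >= 3) and ((not (k != -9)) or (p_1 = j - 7 -> 3*j != -9) or (3*j >= (3/4)*k + 1 -> (6*p_1 <= 9 or p_1 > 6))))


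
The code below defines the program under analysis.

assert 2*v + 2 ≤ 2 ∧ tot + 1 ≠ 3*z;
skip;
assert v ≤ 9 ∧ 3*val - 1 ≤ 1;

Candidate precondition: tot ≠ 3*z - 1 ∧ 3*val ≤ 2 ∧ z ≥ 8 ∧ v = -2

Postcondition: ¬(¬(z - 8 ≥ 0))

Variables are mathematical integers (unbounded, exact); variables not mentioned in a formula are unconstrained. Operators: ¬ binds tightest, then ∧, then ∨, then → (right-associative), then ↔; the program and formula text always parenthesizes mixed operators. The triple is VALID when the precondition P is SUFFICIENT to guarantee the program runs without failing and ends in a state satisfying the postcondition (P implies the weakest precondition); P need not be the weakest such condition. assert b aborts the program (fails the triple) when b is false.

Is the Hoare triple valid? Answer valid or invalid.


Working backward. After the program, the postcondition ¬(¬(z - 8 ≥ 0)) must hold; in canonical form it is z ≥ 8.
Before assert v ≤ 9 ∧ 3*val - 1 ≤ 1: v ≤ 9 ∧ 3*val ≤ 2 ∧ z ≥ 8
Before skip: v ≤ 9 ∧ 3*val ≤ 2 ∧ z ≥ 8
Before assert 2*v + 2 ≤ 2 ∧ tot + 1 ≠ 3*z: 2*v ≤ 0 ∧ tot ≠ 3*z - 1 ∧ v ≤ 9 ∧ 3*val ≤ 2 ∧ z ≥ 8
The weakest precondition is 2*v ≤ 0 ∧ tot ≠ 3*z - 1 ∧ v ≤ 9 ∧ 3*val ≤ 2 ∧ z ≥ 8.
Check whether tot ≠ 3*z - 1 ∧ 3*val ≤ 2 ∧ z ≥ 8 ∧ v = -2 implies it.
Every state satisfying the precondition satisfies the weakest precondition: the implication holds.
Answer: valid


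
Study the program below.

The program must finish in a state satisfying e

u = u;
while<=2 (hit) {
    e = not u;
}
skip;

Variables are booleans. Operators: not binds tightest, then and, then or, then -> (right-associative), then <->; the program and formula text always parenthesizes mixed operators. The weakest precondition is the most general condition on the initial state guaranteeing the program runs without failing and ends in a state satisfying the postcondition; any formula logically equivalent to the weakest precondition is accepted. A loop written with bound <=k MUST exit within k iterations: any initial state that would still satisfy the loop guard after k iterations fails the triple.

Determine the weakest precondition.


Working backward. After the program, e must hold.
Before skip: e
Before the loop (bound <=2), unroll the exhaustion recursion (WP_0 = exit-now case; WP_j = one more guarded iteration, up to j = 2):
  WP_0: (not hit) and e
  WP_1: (hit -> ((not hit) and (not u))) and ((not hit) -> e)
  WP_2: (hit -> ((hit -> ((not hit) and (not u))) and ((not hit) -> (not u)))) and ((not hit) -> e)
So before the loop: (hit -> ((hit -> ((not hit) and (not u))) and ((not hit) -> (not u)))) and ((not hit) -> e)
Before u := u: (hit -> ((hit -> ((not hit) and (not u))) and ((not hit) -> (not u)))) and ((not hit) -> e)
Answer: WP = (hit -> ((hit -> ((not hit) and (not u))) and ((not hit) -> (not u)))) and ((not hit) -> e)
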